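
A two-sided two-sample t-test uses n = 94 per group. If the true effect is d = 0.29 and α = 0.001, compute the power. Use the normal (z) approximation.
Power ≈ 0.10

Power calculation (two-sample t-test, normal approximation):
z_β = d · √(n/2) - z_{α/2}
z_β = 0.29 · √(94/2) - 3.291
z_β = 0.29 · 6.856 - 3.291
z_β = -1.302

Power = Φ(z_β) = Φ(-1.302) ≈ 0.096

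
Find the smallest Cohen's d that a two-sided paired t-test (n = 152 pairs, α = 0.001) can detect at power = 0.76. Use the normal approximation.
d ≈ 0.32

Minimum detectable effect (paired t-test, normal approximation):
d = (z_{α/2} + z_β) / √n
d = (3.291 + 0.706) / √152
d = 3.997 / 12.329
d ≈ 0.32

By Cohen's convention (0.2 small / 0.5 medium / 0.8 large): small effect.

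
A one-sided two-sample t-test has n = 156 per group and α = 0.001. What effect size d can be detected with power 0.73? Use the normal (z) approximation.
d ≈ 0.42

Minimum detectable effect (two-sample t-test, normal approximation):
d = (z_α + z_β) / √(n/2)
d = (3.090 + 0.613) / √(156/2)
d = 3.703 / 8.832
d ≈ 0.42

By Cohen's convention (0.2 small / 0.5 medium / 0.8 large): small effect.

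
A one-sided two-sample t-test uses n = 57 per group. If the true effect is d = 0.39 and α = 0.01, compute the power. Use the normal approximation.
Power ≈ 0.40

Power calculation (two-sample t-test, normal approximation):
z_β = d · √(n/2) - z_α
z_β = 0.39 · √(57/2) - 2.326
z_β = 0.39 · 5.339 - 2.326
z_β = -0.244

Power = Φ(z_β) = Φ(-0.244) ≈ 0.403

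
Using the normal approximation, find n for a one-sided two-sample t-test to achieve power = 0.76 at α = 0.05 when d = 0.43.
n = 60 per group

Sample size formula (two-sample t-test, normal approximation):
n = 2 · ((z_α + z_β) / d)²

z_α = 1.645 (for α = 0.05, one-sided)
z_β = 0.706 (for power = 0.76)
d = 0.43

n = 2 · ((1.645 + 0.706) / 0.43)²
n = 2 · (5.467)²
n ≈ 59.78
Round up to the next whole number: n = 60 per group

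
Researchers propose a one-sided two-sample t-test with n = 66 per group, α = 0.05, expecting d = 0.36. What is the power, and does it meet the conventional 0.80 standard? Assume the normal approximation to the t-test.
Power ≈ 0.66; the study is underpowered (power < 0.80)

Power calculation (two-sample t-test, normal approximation):
z_β = d · √(n/2) - z_α
z_β = 0.36 · √(66/2) - 1.645
z_β = 0.36 · 5.745 - 1.645
z_β = 0.423

Power = Φ(z_β) = Φ(0.423) ≈ 0.664

Effect size d = 0.36 is small by Cohen's convention (0.2/0.5/0.8).

Threshold: power ≥ 0.80 is conventionally adequate.
Power ≈ 0.66 → the study is underpowered (power < 0.80).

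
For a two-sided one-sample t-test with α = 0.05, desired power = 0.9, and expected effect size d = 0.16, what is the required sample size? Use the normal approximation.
n = 411

Sample size formula (one-sample t-test, normal approximation):
n = ((z_{α/2} + z_β) / d)²

z_{α/2} = 1.960 (for α = 0.05, two-sided)
z_β = 1.282 (for power = 0.9)
d = 0.16

n = ((1.960 + 1.282) / 0.16)²
n = (20.263)²
n ≈ 410.59
Round up to the next whole number: n = 411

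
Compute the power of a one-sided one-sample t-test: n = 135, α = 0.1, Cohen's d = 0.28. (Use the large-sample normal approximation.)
Power ≈ 0.98

Power calculation (one-sample t-test, normal approximation):
z_β = d · √n - z_α
z_β = 0.28 · √135 - 1.282
z_β = 0.28 · 11.619 - 1.282
z_β = 1.972

Power = Φ(z_β) = Φ(1.972) ≈ 0.976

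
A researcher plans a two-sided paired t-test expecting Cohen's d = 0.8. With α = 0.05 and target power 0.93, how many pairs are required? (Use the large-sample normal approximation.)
n = 19 pairs

Sample size formula (paired t-test, normal approximation):
n = ((z_{α/2} + z_β) / d)²

z_{α/2} = 1.960 (for α = 0.05, two-sided)
z_β = 1.476 (for power = 0.93)
d = 0.8

n = ((1.960 + 1.476) / 0.8)²
n = (4.295)²
n ≈ 18.45
Round up to the next whole number: n = 19 pairs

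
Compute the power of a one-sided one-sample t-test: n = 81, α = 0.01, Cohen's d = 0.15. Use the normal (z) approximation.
Power ≈ 0.16

Power calculation (one-sample t-test, normal approximation):
z_β = d · √n - z_α
z_β = 0.15 · √81 - 2.326
z_β = 0.15 · 9.000 - 2.326
z_β = -0.976

Power = Φ(z_β) = Φ(-0.976) ≈ 0.164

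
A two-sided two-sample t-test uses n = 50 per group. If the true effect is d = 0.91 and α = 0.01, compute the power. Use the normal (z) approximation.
Power ≈ 0.98

Power calculation (two-sample t-test, normal approximation):
z_β = d · √(n/2) - z_{α/2}
z_β = 0.91 · √(50/2) - 2.576
z_β = 0.91 · 5.000 - 2.576
z_β = 1.974

Power = Φ(z_β) = Φ(1.974) ≈ 0.976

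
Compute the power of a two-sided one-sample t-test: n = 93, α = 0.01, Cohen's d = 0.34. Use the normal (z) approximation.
Power ≈ 0.76

Power calculation (one-sample t-test, normal approximation):
z_β = d · √n - z_{α/2}
z_β = 0.34 · √93 - 2.576
z_β = 0.34 · 9.644 - 2.576
z_β = 0.703

Power = Φ(z_β) = Φ(0.703) ≈ 0.759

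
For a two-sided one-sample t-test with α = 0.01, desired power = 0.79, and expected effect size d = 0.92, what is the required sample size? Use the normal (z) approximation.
n = 14

Sample size formula (one-sample t-test, normal approximation):
n = ((z_{α/2} + z_β) / d)²

z_{α/2} = 2.576 (for α = 0.01, two-sided)
z_β = 0.806 (for power = 0.79)
d = 0.92

n = ((2.576 + 0.806) / 0.92)²
n = (3.676)²
n ≈ 13.51
Round up to the next whole number: n = 14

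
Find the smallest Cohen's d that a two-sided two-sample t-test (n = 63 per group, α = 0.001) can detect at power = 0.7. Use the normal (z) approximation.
d ≈ 0.68

Minimum detectable effect (two-sample t-test, normal approximation):
d = (z_{α/2} + z_β) / √(n/2)
d = (3.291 + 0.524) / √(63/2)
d = 3.815 / 5.612
d ≈ 0.68

By Cohen's convention (0.2 small / 0.5 medium / 0.8 large): medium effect.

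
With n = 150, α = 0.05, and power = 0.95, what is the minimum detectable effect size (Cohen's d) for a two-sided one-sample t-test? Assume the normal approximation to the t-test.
d ≈ 0.29

Minimum detectable effect (one-sample t-test, normal approximation):
d = (z_{α/2} + z_β) / √n
d = (1.960 + 1.645) / √150
d = 3.605 / 12.247
d ≈ 0.29

By Cohen's convention (0.2 small / 0.5 medium / 0.8 large): small effect.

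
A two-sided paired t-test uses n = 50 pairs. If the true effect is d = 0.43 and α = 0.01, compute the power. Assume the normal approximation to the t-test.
Power ≈ 0.68

Power calculation (paired t-test, normal approximation):
z_β = d · √n - z_{α/2}
z_β = 0.43 · √50 - 2.576
z_β = 0.43 · 7.071 - 2.576
z_β = 0.465

Power = Φ(z_β) = Φ(0.465) ≈ 0.679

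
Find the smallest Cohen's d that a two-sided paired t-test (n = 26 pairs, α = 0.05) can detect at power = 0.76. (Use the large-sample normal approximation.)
d ≈ 0.52

Minimum detectable effect (paired t-test, normal approximation):
d = (z_{α/2} + z_β) / √n
d = (1.960 + 0.706) / √26
d = 2.666 / 5.099
d ≈ 0.52

By Cohen's convention (0.2 small / 0.5 medium / 0.8 large): medium effect.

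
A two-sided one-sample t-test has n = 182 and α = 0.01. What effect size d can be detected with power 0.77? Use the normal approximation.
d ≈ 0.25

Minimum detectable effect (one-sample t-test, normal approximation):
d = (z_{α/2} + z_β) / √n
d = (2.576 + 0.739) / √182
d = 3.315 / 13.491
d ≈ 0.25

By Cohen's convention (0.2 small / 0.5 medium / 0.8 large): small effect.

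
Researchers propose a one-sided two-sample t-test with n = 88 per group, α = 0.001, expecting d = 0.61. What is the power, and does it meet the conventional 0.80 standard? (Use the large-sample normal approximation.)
Power ≈ 0.83; the study is adequately powered (power ≥ 0.80)

Power calculation (two-sample t-test, normal approximation):
z_β = d · √(n/2) - z_α
z_β = 0.61 · √(88/2) - 3.090
z_β = 0.61 · 6.633 - 3.090
z_β = 0.956

Power = Φ(z_β) = Φ(0.956) ≈ 0.830

Effect size d = 0.61 is medium by Cohen's convention (0.2/0.5/0.8).

Threshold: power ≥ 0.80 is conventionally adequate.
Power ≈ 0.83 → the study is adequately powered (power ≥ 0.80).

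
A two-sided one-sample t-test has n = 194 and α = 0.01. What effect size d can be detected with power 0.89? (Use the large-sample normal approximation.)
d ≈ 0.27

Minimum detectable effect (one-sample t-test, normal approximation):
d = (z_{α/2} + z_β) / √n
d = (2.576 + 1.227) / √194
d = 3.802 / 13.928
d ≈ 0.27

By Cohen's convention (0.2 small / 0.5 medium / 0.8 large): small effect.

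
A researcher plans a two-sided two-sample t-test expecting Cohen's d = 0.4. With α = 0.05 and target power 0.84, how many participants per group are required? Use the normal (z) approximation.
n = 110 per group

Sample size formula (two-sample t-test, normal approximation):
n = 2 · ((z_{α/2} + z_β) / d)²

z_{α/2} = 1.960 (for α = 0.05, two-sided)
z_β = 0.994 (for power = 0.84)
d = 0.4

n = 2 · ((1.960 + 0.994) / 0.4)²
n = 2 · (7.385)²
n ≈ 109.08
Round up to the next whole number: n = 110 per group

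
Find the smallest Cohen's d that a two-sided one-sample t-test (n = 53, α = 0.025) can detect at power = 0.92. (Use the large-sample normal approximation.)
d ≈ 0.50

Minimum detectable effect (one-sample t-test, normal approximation):
d = (z_{α/2} + z_β) / √n
d = (2.241 + 1.405) / √53
d = 3.646 / 7.280
d ≈ 0.50

By Cohen's convention (0.2 small / 0.5 medium / 0.8 large): medium effect.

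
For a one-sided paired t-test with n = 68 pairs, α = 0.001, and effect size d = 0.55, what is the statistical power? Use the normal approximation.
Power ≈ 0.93

Power calculation (paired t-test, normal approximation):
z_β = d · √n - z_α
z_β = 0.55 · √68 - 3.090
z_β = 0.55 · 8.246 - 3.090
z_β = 1.445

Power = Φ(z_β) = Φ(1.445) ≈ 0.926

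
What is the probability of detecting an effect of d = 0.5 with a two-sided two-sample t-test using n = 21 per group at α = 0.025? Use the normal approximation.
Power ≈ 0.27

Power calculation (two-sample t-test, normal approximation):
z_β = d · √(n/2) - z_{α/2}
z_β = 0.5 · √(21/2) - 2.241
z_β = 0.5 · 3.240 - 2.241
z_β = -0.621

Power = Φ(z_β) = Φ(-0.621) ≈ 0.267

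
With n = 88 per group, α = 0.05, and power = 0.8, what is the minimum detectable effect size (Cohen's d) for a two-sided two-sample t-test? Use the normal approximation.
d ≈ 0.42

Minimum detectable effect (two-sample t-test, normal approximation):
d = (z_{α/2} + z_β) / √(n/2)
d = (1.960 + 0.842) / √(88/2)
d = 2.802 / 6.633
d ≈ 0.42

By Cohen's convention (0.2 small / 0.5 medium / 0.8 large): small effect.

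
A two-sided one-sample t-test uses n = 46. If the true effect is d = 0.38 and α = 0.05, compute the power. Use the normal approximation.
Power ≈ 0.73

Power calculation (one-sample t-test, normal approximation):
z_β = d · √n - z_{α/2}
z_β = 0.38 · √46 - 1.960
z_β = 0.38 · 6.782 - 1.960
z_β = 0.617

Power = Φ(z_β) = Φ(0.617) ≈ 0.731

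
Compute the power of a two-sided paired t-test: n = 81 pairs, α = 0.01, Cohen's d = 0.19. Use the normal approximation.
Power ≈ 0.19

Power calculation (paired t-test, normal approximation):
z_β = d · √n - z_{α/2}
z_β = 0.19 · √81 - 2.576
z_β = 0.19 · 9.000 - 2.576
z_β = -0.866

Power = Φ(z_β) = Φ(-0.866) ≈ 0.193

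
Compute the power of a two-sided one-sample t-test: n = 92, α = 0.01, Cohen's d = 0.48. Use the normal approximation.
Power ≈ 0.98

Power calculation (one-sample t-test, normal approximation):
z_β = d · √n - z_{α/2}
z_β = 0.48 · √92 - 2.576
z_β = 0.48 · 9.592 - 2.576
z_β = 2.028

Power = Φ(z_β) = Φ(2.028) ≈ 0.979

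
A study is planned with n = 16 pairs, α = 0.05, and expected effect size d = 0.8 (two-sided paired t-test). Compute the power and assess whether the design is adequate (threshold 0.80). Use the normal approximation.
Power ≈ 0.89; the study is adequately powered (power ≥ 0.80)

Power calculation (paired t-test, normal approximation):
z_β = d · √n - z_{α/2}
z_β = 0.8 · √16 - 1.960
z_β = 0.8 · 4.000 - 1.960
z_β = 1.240

Power = Φ(z_β) = Φ(1.240) ≈ 0.893

Effect size d = 0.8 is large by Cohen's convention (0.2/0.5/0.8).

Threshold: power ≥ 0.80 is conventionally adequate.
Power ≈ 0.89 → the study is adequately powered (power ≥ 0.80).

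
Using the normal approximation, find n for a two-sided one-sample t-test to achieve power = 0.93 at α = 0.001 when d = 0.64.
n = 56

Sample size formula (one-sample t-test, normal approximation):
n = ((z_{α/2} + z_β) / d)²

z_{α/2} = 3.291 (for α = 0.001, two-sided)
z_β = 1.476 (for power = 0.93)
d = 0.64

n = ((3.291 + 1.476) / 0.64)²
n = (7.448)²
n ≈ 55.47
Round up to the next whole number: n = 56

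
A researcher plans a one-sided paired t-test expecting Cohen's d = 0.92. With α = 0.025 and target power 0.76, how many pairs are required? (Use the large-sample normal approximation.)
n = 9 pairs

Sample size formula (paired t-test, normal approximation):
n = ((z_α + z_β) / d)²

z_α = 1.960 (for α = 0.025, one-sided)
z_β = 0.706 (for power = 0.76)
d = 0.92

n = ((1.960 + 0.706) / 0.92)²
n = (2.898)²
n ≈ 8.40
Round up to the next whole number: n = 9 pairs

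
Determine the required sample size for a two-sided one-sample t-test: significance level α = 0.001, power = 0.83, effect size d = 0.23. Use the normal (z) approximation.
n = 341

Sample size formula (one-sample t-test, normal approximation):
n = ((z_{α/2} + z_β) / d)²

z_{α/2} = 3.291 (for α = 0.001, two-sided)
z_β = 0.954 (for power = 0.83)
d = 0.23

n = ((3.291 + 0.954) / 0.23)²
n = (18.457)²
n ≈ 340.66
Round up to the next whole number: n = 341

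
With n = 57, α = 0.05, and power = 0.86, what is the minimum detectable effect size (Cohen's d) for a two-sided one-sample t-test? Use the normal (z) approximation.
d ≈ 0.40

Minimum detectable effect (one-sample t-test, normal approximation):
d = (z_{α/2} + z_β) / √n
d = (1.960 + 1.080) / √57
d = 3.040 / 7.550
d ≈ 0.40

By Cohen's convention (0.2 small / 0.5 medium / 0.8 large): small effect.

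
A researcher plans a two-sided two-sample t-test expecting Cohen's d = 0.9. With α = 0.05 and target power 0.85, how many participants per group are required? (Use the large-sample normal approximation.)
n = 23 per group

Sample size formula (two-sample t-test, normal approximation):
n = 2 · ((z_{α/2} + z_β) / d)²

z_{α/2} = 1.960 (for α = 0.05, two-sided)
z_β = 1.036 (for power = 0.85)
d = 0.9

n = 2 · ((1.960 + 1.036) / 0.9)²
n = 2 · (3.329)²
n ≈ 22.16
Round up to the next whole number: n = 23 per group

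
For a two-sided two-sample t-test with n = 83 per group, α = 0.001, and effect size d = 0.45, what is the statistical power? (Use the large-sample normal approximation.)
Power ≈ 0.35

Power calculation (two-sample t-test, normal approximation):
z_β = d · √(n/2) - z_{α/2}
z_β = 0.45 · √(83/2) - 3.291
z_β = 0.45 · 6.442 - 3.291
z_β = -0.392

Power = Φ(z_β) = Φ(-0.392) ≈ 0.348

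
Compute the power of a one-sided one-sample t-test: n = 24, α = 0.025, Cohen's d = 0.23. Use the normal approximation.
Power ≈ 0.20

Power calculation (one-sample t-test, normal approximation):
z_β = d · √n - z_α
z_β = 0.23 · √24 - 1.960
z_β = 0.23 · 4.899 - 1.960
z_β = -0.833

Power = Φ(z_β) = Φ(-0.833) ≈ 0.202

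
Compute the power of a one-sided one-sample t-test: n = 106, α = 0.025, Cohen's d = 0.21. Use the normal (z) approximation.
Power ≈ 0.58

Power calculation (one-sample t-test, normal approximation):
z_β = d · √n - z_α
z_β = 0.21 · √106 - 1.960
z_β = 0.21 · 10.296 - 1.960
z_β = 0.202

Power = Φ(z_β) = Φ(0.202) ≈ 0.580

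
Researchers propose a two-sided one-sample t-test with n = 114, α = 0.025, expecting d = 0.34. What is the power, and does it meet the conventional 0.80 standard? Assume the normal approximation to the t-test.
Power ≈ 0.92; the study is adequately powered (power ≥ 0.80)

Power calculation (one-sample t-test, normal approximation):
z_β = d · √n - z_{α/2}
z_β = 0.34 · √114 - 2.241
z_β = 0.34 · 10.677 - 2.241
z_β = 1.389

Power = Φ(z_β) = Φ(1.389) ≈ 0.918

Effect size d = 0.34 is small by Cohen's convention (0.2/0.5/0.8).

Threshold: power ≥ 0.80 is conventionally adequate.
Power ≈ 0.92 → the study is adequately powered (power ≥ 0.80).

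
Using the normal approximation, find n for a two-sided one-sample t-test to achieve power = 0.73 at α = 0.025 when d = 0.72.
n = 16

Sample size formula (one-sample t-test, normal approximation):
n = ((z_{α/2} + z_β) / d)²

z_{α/2} = 2.241 (for α = 0.025, two-sided)
z_β = 0.613 (for power = 0.73)
d = 0.72

n = ((2.241 + 0.613) / 0.72)²
n = (3.964)²
n ≈ 15.71
Round up to the next whole number: n = 16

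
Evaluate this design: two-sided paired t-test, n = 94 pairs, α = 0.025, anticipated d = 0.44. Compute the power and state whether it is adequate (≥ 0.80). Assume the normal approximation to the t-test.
Power ≈ 0.98; the study is adequately powered (power ≥ 0.80)

Power calculation (paired t-test, normal approximation):
z_β = d · √n - z_{α/2}
z_β = 0.44 · √94 - 2.241
z_β = 0.44 · 9.695 - 2.241
z_β = 2.025

Power = Φ(z_β) = Φ(2.025) ≈ 0.979

Effect size d = 0.44 is small by Cohen's convention (0.2/0.5/0.8).

Threshold: power ≥ 0.80 is conventionally adequate.
Power ≈ 0.98 → the study is adequately powered (power ≥ 0.80).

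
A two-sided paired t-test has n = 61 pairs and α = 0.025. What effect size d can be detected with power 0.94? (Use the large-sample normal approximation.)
d ≈ 0.49

Minimum detectable effect (paired t-test, normal approximation):
d = (z_{α/2} + z_β) / √n
d = (2.241 + 1.555) / √61
d = 3.796 / 7.810
d ≈ 0.49

By Cohen's convention (0.2 small / 0.5 medium / 0.8 large): small effect.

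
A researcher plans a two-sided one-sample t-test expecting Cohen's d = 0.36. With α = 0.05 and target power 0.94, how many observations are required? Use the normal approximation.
n = 96

Sample size formula (one-sample t-test, normal approximation):
n = ((z_{α/2} + z_β) / d)²

z_{α/2} = 1.960 (for α = 0.05, two-sided)
z_β = 1.555 (for power = 0.94)
d = 0.36

n = ((1.960 + 1.555) / 0.36)²
n = (9.764)²
n ≈ 95.34
Round up to the next whole number: n = 96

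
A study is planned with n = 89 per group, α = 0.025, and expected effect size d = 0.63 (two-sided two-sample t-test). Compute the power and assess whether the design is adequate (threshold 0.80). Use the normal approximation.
Power ≈ 0.98; the study is adequately powered (power ≥ 0.80)

Power calculation (two-sample t-test, normal approximation):
z_β = d · √(n/2) - z_{α/2}
z_β = 0.63 · √(89/2) - 2.241
z_β = 0.63 · 6.671 - 2.241
z_β = 1.961

Power = Φ(z_β) = Φ(1.961) ≈ 0.975

Effect size d = 0.63 is medium by Cohen's convention (0.2/0.5/0.8).

Threshold: power ≥ 0.80 is conventionally adequate.
Power ≈ 0.98 → the study is adequately powered (power ≥ 0.80).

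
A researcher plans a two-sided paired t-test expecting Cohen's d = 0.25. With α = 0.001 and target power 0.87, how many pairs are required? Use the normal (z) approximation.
n = 313 pairs

Sample size formula (paired t-test, normal approximation):
n = ((z_{α/2} + z_β) / d)²

z_{α/2} = 3.291 (for α = 0.001, two-sided)
z_β = 1.126 (for power = 0.87)
d = 0.25

n = ((3.291 + 1.126) / 0.25)²
n = (17.668)²
n ≈ 312.16
Round up to the next whole number: n = 313 pairs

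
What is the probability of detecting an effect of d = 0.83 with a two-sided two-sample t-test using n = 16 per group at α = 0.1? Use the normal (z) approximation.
Power ≈ 0.76

Power calculation (two-sample t-test, normal approximation):
z_β = d · √(n/2) - z_{α/2}
z_β = 0.83 · √(16/2) - 1.645
z_β = 0.83 · 2.828 - 1.645
z_β = 0.703

Power = Φ(z_β) = Φ(0.703) ≈ 0.759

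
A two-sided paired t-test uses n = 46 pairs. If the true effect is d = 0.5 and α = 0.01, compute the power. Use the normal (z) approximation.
Power ≈ 0.79

Power calculation (paired t-test, normal approximation):
z_β = d · √n - z_{α/2}
z_β = 0.5 · √46 - 2.576
z_β = 0.5 · 6.782 - 2.576
z_β = 0.815

Power = Φ(z_β) = Φ(0.815) ≈ 0.793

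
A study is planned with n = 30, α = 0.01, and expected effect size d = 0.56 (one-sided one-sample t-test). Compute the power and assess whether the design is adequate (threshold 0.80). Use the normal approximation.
Power ≈ 0.77; the study is underpowered (power < 0.80)

Power calculation (one-sample t-test, normal approximation):
z_β = d · √n - z_α
z_β = 0.56 · √30 - 2.326
z_β = 0.56 · 5.477 - 2.326
z_β = 0.741

Power = Φ(z_β) = Φ(0.741) ≈ 0.771

Effect size d = 0.56 is medium by Cohen's convention (0.2/0.5/0.8).

Threshold: power ≥ 0.80 is conventionally adequate.
Power ≈ 0.77 → the study is underpowered (power < 0.80).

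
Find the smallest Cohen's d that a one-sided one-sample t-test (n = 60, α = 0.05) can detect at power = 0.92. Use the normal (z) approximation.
d ≈ 0.39

Minimum detectable effect (one-sample t-test, normal approximation):
d = (z_α + z_β) / √n
d = (1.645 + 1.405) / √60
d = 3.050 / 7.746
d ≈ 0.39

By Cohen's convention (0.2 small / 0.5 medium / 0.8 large): small effect.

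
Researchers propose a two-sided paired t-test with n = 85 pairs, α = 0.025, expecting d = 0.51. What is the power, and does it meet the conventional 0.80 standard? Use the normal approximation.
Power ≈ 0.99; the study is adequately powered (power ≥ 0.80)

Power calculation (paired t-test, normal approximation):
z_β = d · √n - z_{α/2}
z_β = 0.51 · √85 - 2.241
z_β = 0.51 · 9.220 - 2.241
z_β = 2.461

Power = Φ(z_β) = Φ(2.461) ≈ 0.993

Effect size d = 0.51 is medium by Cohen's convention (0.2/0.5/0.8).

Threshold: power ≥ 0.80 is conventionally adequate.
Power ≈ 0.99 → the study is adequately powered (power ≥ 0.80).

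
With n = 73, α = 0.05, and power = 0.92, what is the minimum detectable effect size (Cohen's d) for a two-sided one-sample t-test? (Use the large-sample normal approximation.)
d ≈ 0.39

Minimum detectable effect (one-sample t-test, normal approximation):
d = (z_{α/2} + z_β) / √n
d = (1.960 + 1.405) / √73
d = 3.365 / 8.544
d ≈ 0.39

By Cohen's convention (0.2 small / 0.5 medium / 0.8 large): small effect.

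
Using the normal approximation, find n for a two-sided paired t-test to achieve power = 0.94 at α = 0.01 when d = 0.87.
n = 23 pairs

Sample size formula (paired t-test, normal approximation):
n = ((z_{α/2} + z_β) / d)²

z_{α/2} = 2.576 (for α = 0.01, two-sided)
z_β = 1.555 (for power = 0.94)
d = 0.87

n = ((2.576 + 1.555) / 0.87)²
n = (4.748)²
n ≈ 22.54
Round up to the next whole number: n = 23 pairs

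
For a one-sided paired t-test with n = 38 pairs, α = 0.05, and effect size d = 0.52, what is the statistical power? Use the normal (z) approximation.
Power ≈ 0.94

Power calculation (paired t-test, normal approximation):
z_β = d · √n - z_α
z_β = 0.52 · √38 - 1.645
z_β = 0.52 · 6.164 - 1.645
z_β = 1.561

Power = Φ(z_β) = Φ(1.561) ≈ 0.941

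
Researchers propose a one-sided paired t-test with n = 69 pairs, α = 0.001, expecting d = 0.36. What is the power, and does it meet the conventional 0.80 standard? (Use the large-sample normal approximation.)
Power ≈ 0.46; the study is underpowered (power < 0.80)

Power calculation (paired t-test, normal approximation):
z_β = d · √n - z_α
z_β = 0.36 · √69 - 3.090
z_β = 0.36 · 8.307 - 3.090
z_β = -0.100

Power = Φ(z_β) = Φ(-0.100) ≈ 0.460

Effect size d = 0.36 is small by Cohen's convention (0.2/0.5/0.8).

Threshold: power ≥ 0.80 is conventionally adequate.
Power ≈ 0.46 → the study is underpowered (power < 0.80).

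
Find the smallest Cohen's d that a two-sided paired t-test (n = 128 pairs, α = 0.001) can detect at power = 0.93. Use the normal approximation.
d ≈ 0.42

Minimum detectable effect (paired t-test, normal approximation):
d = (z_{α/2} + z_β) / √n
d = (3.291 + 1.476) / √128
d = 4.766 / 11.314
d ≈ 0.42

By Cohen's convention (0.2 small / 0.5 medium / 0.8 large): small effect.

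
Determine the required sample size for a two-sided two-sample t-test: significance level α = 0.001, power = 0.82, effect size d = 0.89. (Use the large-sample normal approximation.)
n = 45 per group

Sample size formula (two-sample t-test, normal approximation):
n = 2 · ((z_{α/2} + z_β) / d)²

z_{α/2} = 3.291 (for α = 0.001, two-sided)
z_β = 0.915 (for power = 0.82)
d = 0.89

n = 2 · ((3.291 + 0.915) / 0.89)²
n = 2 · (4.726)²
n ≈ 44.67
Round up to the next whole number: n = 45 per group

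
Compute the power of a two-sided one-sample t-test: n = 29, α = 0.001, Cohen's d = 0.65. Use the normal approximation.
Power ≈ 0.58

Power calculation (one-sample t-test, normal approximation):
z_β = d · √n - z_{α/2}
z_β = 0.65 · √29 - 3.291
z_β = 0.65 · 5.385 - 3.291
z_β = 0.210

Power = Φ(z_β) = Φ(0.210) ≈ 0.583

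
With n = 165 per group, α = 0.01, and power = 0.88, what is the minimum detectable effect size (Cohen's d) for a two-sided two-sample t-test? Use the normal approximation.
d ≈ 0.41

Minimum detectable effect (two-sample t-test, normal approximation):
d = (z_{α/2} + z_β) / √(n/2)
d = (2.576 + 1.175) / √(165/2)
d = 3.751 / 9.083
d ≈ 0.41

By Cohen's convention (0.2 small / 0.5 medium / 0.8 large): small effect.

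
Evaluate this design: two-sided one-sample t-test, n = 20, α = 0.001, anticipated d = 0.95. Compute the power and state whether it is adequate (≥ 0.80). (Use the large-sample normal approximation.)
Power ≈ 0.83; the study is adequately powered (power ≥ 0.80)

Power calculation (one-sample t-test, normal approximation):
z_β = d · √n - z_{α/2}
z_β = 0.95 · √20 - 3.291
z_β = 0.95 · 4.472 - 3.291
z_β = 0.958

Power = Φ(z_β) = Φ(0.958) ≈ 0.831

Effect size d = 0.95 is large by Cohen's convention (0.2/0.5/0.8).

Threshold: power ≥ 0.80 is conventionally adequate.
Power ≈ 0.83 → the study is adequately powered (power ≥ 0.80).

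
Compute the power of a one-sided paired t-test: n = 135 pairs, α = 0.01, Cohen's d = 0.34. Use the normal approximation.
Power ≈ 0.95

Power calculation (paired t-test, normal approximation):
z_β = d · √n - z_α
z_β = 0.34 · √135 - 2.326
z_β = 0.34 · 11.619 - 2.326
z_β = 1.624

Power = Φ(z_β) = Φ(1.624) ≈ 0.948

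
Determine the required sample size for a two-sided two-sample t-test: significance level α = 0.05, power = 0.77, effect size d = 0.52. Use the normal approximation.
n = 54 per group

Sample size formula (two-sample t-test, normal approximation):
n = 2 · ((z_{α/2} + z_β) / d)²

z_{α/2} = 1.960 (for α = 0.05, two-sided)
z_β = 0.739 (for power = 0.77)
d = 0.52

n = 2 · ((1.960 + 0.739) / 0.52)²
n = 2 · (5.190)²
n ≈ 53.87
Round up to the next whole number: n = 54 per group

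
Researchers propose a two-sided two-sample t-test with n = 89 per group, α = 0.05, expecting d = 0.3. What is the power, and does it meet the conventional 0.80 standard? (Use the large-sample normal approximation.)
Power ≈ 0.52; the study is underpowered (power < 0.80)

Power calculation (two-sample t-test, normal approximation):
z_β = d · √(n/2) - z_{α/2}
z_β = 0.3 · √(89/2) - 1.960
z_β = 0.3 · 6.671 - 1.960
z_β = 0.041

Power = Φ(z_β) = Φ(0.041) ≈ 0.516

Effect size d = 0.3 is small by Cohen's convention (0.2/0.5/0.8).

Threshold: power ≥ 0.80 is conventionally adequate.
Power ≈ 0.52 → the study is underpowered (power < 0.80).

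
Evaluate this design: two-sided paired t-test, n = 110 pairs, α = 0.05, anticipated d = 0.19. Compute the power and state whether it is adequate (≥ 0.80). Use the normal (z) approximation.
Power ≈ 0.51; the study is underpowered (power < 0.80)

Power calculation (paired t-test, normal approximation):
z_β = d · √n - z_{α/2}
z_β = 0.19 · √110 - 1.960
z_β = 0.19 · 10.488 - 1.960
z_β = 0.033

Power = Φ(z_β) = Φ(0.033) ≈ 0.513

Effect size d = 0.19 is very small by Cohen's convention (0.2/0.5/0.8).

Threshold: power ≥ 0.80 is conventionally adequate.
Power ≈ 0.51 → the study is underpowered (power < 0.80).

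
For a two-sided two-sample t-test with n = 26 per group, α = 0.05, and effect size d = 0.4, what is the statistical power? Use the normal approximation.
Power ≈ 0.30

Power calculation (two-sample t-test, normal approximation):
z_β = d · √(n/2) - z_{α/2}
z_β = 0.4 · √(26/2) - 1.960
z_β = 0.4 · 3.606 - 1.960
z_β = -0.518

Power = Φ(z_β) = Φ(-0.518) ≈ 0.302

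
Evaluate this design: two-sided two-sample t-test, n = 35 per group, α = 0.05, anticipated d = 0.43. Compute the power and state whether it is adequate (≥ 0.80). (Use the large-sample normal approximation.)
Power ≈ 0.44; the study is underpowered (power < 0.80)

Power calculation (two-sample t-test, normal approximation):
z_β = d · √(n/2) - z_{α/2}
z_β = 0.43 · √(35/2) - 1.960
z_β = 0.43 · 4.183 - 1.960
z_β = -0.161

Power = Φ(z_β) = Φ(-0.161) ≈ 0.436

Effect size d = 0.43 is small by Cohen's convention (0.2/0.5/0.8).

Threshold: power ≥ 0.80 is conventionally adequate.
Power ≈ 0.44 → the study is underpowered (power < 0.80).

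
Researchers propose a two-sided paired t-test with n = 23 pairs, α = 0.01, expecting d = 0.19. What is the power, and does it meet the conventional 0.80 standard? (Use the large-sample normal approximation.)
Power ≈ 0.05; the study is underpowered (power < 0.80)

Power calculation (paired t-test, normal approximation):
z_β = d · √n - z_{α/2}
z_β = 0.19 · √23 - 2.576
z_β = 0.19 · 4.796 - 2.576
z_β = -1.665

Power = Φ(z_β) = Φ(-1.665) ≈ 0.048

Effect size d = 0.19 is very small by Cohen's convention (0.2/0.5/0.8).

Threshold: power ≥ 0.80 is conventionally adequate.
Power ≈ 0.05 → the study is underpowered (power < 0.80).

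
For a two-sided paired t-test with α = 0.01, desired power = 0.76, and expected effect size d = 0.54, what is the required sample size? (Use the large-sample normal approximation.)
n = 37 pairs

Sample size formula (paired t-test, normal approximation):
n = ((z_{α/2} + z_β) / d)²

z_{α/2} = 2.576 (for α = 0.01, two-sided)
z_β = 0.706 (for power = 0.76)
d = 0.54

n = ((2.576 + 0.706) / 0.54)²
n = (6.078)²
n ≈ 36.94
Round up to the next whole number: n = 37 pairs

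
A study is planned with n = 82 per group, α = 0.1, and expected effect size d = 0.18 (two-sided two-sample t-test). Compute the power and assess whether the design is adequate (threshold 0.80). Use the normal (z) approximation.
Power ≈ 0.31; the study is underpowered (power < 0.80)

Power calculation (two-sample t-test, normal approximation):
z_β = d · √(n/2) - z_{α/2}
z_β = 0.18 · √(82/2) - 1.645
z_β = 0.18 · 6.403 - 1.645
z_β = -0.492

Power = Φ(z_β) = Φ(-0.492) ≈ 0.311

Effect size d = 0.18 is very small by Cohen's convention (0.2/0.5/0.8).

Threshold: power ≥ 0.80 is conventionally adequate.
Power ≈ 0.31 → the study is underpowered (power < 0.80).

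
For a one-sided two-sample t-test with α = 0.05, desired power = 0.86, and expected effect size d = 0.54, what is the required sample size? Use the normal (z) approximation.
n = 51 per group

Sample size formula (two-sample t-test, normal approximation):
n = 2 · ((z_α + z_β) / d)²

z_α = 1.645 (for α = 0.05, one-sided)
z_β = 1.080 (for power = 0.86)
d = 0.54

n = 2 · ((1.645 + 1.080) / 0.54)²
n = 2 · (5.046)²
n ≈ 50.92
Round up to the next whole number: n = 51 per group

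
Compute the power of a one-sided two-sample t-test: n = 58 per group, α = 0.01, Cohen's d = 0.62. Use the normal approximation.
Power ≈ 0.84

Power calculation (two-sample t-test, normal approximation):
z_β = d · √(n/2) - z_α
z_β = 0.62 · √(58/2) - 2.326
z_β = 0.62 · 5.385 - 2.326
z_β = 1.012

Power = Φ(z_β) = Φ(1.012) ≈ 0.844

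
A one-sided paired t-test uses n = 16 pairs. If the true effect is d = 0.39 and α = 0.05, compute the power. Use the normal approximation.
Power ≈ 0.47

Power calculation (paired t-test, normal approximation):
z_β = d · √n - z_α
z_β = 0.39 · √16 - 1.645
z_β = 0.39 · 4.000 - 1.645
z_β = -0.085

Power = Φ(z_β) = Φ(-0.085) ≈ 0.466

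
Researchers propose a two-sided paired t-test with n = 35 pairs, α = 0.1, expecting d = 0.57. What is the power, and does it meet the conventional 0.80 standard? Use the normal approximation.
Power ≈ 0.96; the study is adequately powered (power ≥ 0.80)

Power calculation (paired t-test, normal approximation):
z_β = d · √n - z_{α/2}
z_β = 0.57 · √35 - 1.645
z_β = 0.57 · 5.916 - 1.645
z_β = 1.727

Power = Φ(z_β) = Φ(1.727) ≈ 0.958

Effect size d = 0.57 is medium by Cohen's convention (0.2/0.5/0.8).

Threshold: power ≥ 0.80 is conventionally adequate.
Power ≈ 0.96 → the study is adequately powered (power ≥ 0.80).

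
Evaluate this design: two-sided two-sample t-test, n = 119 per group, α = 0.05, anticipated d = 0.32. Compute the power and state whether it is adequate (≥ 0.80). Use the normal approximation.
Power ≈ 0.69; the study is underpowered (power < 0.80)

Power calculation (two-sample t-test, normal approximation):
z_β = d · √(n/2) - z_{α/2}
z_β = 0.32 · √(119/2) - 1.960
z_β = 0.32 · 7.714 - 1.960
z_β = 0.508

Power = Φ(z_β) = Φ(0.508) ≈ 0.694

Effect size d = 0.32 is small by Cohen's convention (0.2/0.5/0.8).

Threshold: power ≥ 0.80 is conventionally adequate.
Power ≈ 0.69 → the study is underpowered (power < 0.80).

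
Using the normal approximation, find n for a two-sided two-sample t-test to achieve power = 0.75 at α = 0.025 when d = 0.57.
n = 53 per group

Sample size formula (two-sample t-test, normal approximation):
n = 2 · ((z_{α/2} + z_β) / d)²

z_{α/2} = 2.241 (for α = 0.025, two-sided)
z_β = 0.674 (for power = 0.75)
d = 0.57

n = 2 · ((2.241 + 0.674) / 0.57)²
n = 2 · (5.114)²
n ≈ 52.31
Round up to the next whole number: n = 53 per group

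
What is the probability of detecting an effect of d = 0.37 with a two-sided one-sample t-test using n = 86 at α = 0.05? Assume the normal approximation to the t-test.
Power ≈ 0.93

Power calculation (one-sample t-test, normal approximation):
z_β = d · √n - z_{α/2}
z_β = 0.37 · √86 - 1.960
z_β = 0.37 · 9.274 - 1.960
z_β = 1.471

Power = Φ(z_β) = Φ(1.471) ≈ 0.929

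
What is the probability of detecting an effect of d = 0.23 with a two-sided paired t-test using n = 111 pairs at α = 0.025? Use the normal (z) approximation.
Power ≈ 0.57

Power calculation (paired t-test, normal approximation):
z_β = d · √n - z_{α/2}
z_β = 0.23 · √111 - 2.241
z_β = 0.23 · 10.536 - 2.241
z_β = 0.182

Power = Φ(z_β) = Φ(0.182) ≈ 0.572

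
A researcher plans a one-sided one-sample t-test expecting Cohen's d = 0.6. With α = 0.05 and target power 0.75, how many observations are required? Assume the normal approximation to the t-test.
n = 15

Sample size formula (one-sample t-test, normal approximation):
n = ((z_α + z_β) / d)²

z_α = 1.645 (for α = 0.05, one-sided)
z_β = 0.674 (for power = 0.75)
d = 0.6

n = ((1.645 + 0.674) / 0.6)²
n = (3.865)²
n ≈ 14.94
Round up to the next whole number: n = 15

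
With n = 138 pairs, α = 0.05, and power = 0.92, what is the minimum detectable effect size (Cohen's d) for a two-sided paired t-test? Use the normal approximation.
d ≈ 0.29

Minimum detectable effect (paired t-test, normal approximation):
d = (z_{α/2} + z_β) / √n
d = (1.960 + 1.405) / √138
d = 3.365 / 11.747
d ≈ 0.29

By Cohen's convention (0.2 small / 0.5 medium / 0.8 large): small effect.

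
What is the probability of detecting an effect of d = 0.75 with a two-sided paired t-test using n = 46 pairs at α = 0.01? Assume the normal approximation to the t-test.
Power ≈ 0.99

Power calculation (paired t-test, normal approximation):
z_β = d · √n - z_{α/2}
z_β = 0.75 · √46 - 2.576
z_β = 0.75 · 6.782 - 2.576
z_β = 2.511

Power = Φ(z_β) = Φ(2.511) ≈ 0.994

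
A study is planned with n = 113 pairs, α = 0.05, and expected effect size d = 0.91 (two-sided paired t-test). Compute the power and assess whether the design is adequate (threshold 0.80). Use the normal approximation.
Power ≈ 1.00; the study is adequately powered (power ≥ 0.80)

Power calculation (paired t-test, normal approximation):
z_β = d · √n - z_{α/2}
z_β = 0.91 · √113 - 1.960
z_β = 0.91 · 10.630 - 1.960
z_β = 7.713

Power = Φ(z_β) = Φ(7.713) ≈ 1.000

Effect size d = 0.91 is large by Cohen's convention (0.2/0.5/0.8).

Threshold: power ≥ 0.80 is conventionally adequate.
Power ≈ 1.00 → the study is adequately powered (power ≥ 0.80).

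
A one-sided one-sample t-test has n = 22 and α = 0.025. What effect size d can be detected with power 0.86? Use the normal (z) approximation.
d ≈ 0.65

Minimum detectable effect (one-sample t-test, normal approximation):
d = (z_α + z_β) / √n
d = (1.960 + 1.080) / √22
d = 3.040 / 4.690
d ≈ 0.65

By Cohen's convention (0.2 small / 0.5 medium / 0.8 large): medium effect.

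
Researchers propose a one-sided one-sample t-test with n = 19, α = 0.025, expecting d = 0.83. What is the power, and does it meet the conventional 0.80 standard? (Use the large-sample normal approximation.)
Power ≈ 0.95; the study is adequately powered (power ≥ 0.80)

Power calculation (one-sample t-test, normal approximation):
z_β = d · √n - z_α
z_β = 0.83 · √19 - 1.960
z_β = 0.83 · 4.359 - 1.960
z_β = 1.658

Power = Φ(z_β) = Φ(1.658) ≈ 0.951

Effect size d = 0.83 is large by Cohen's convention (0.2/0.5/0.8).

Threshold: power ≥ 0.80 is conventionally adequate.
Power ≈ 0.95 → the study is adequately powered (power ≥ 0.80).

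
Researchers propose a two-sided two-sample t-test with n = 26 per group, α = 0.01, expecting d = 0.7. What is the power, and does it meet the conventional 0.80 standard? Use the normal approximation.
Power ≈ 0.48; the study is underpowered (power < 0.80)

Power calculation (two-sample t-test, normal approximation):
z_β = d · √(n/2) - z_{α/2}
z_β = 0.7 · √(26/2) - 2.576
z_β = 0.7 · 3.606 - 2.576
z_β = -0.052

Power = Φ(z_β) = Φ(-0.052) ≈ 0.479

Effect size d = 0.7 is medium by Cohen's convention (0.2/0.5/0.8).

Threshold: power ≥ 0.80 is conventionally adequate.
Power ≈ 0.48 → the study is underpowered (power < 0.80).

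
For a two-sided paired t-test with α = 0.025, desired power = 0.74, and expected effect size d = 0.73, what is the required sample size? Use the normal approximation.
n = 16 pairs

Sample size formula (paired t-test, normal approximation):
n = ((z_{α/2} + z_β) / d)²

z_{α/2} = 2.241 (for α = 0.025, two-sided)
z_β = 0.643 (for power = 0.74)
d = 0.73

n = ((2.241 + 0.643) / 0.73)²
n = (3.951)²
n ≈ 15.61
Round up to the next whole number: n = 16 pairs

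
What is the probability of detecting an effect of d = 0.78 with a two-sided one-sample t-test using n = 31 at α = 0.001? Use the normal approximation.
Power ≈ 0.85

Power calculation (one-sample t-test, normal approximation):
z_β = d · √n - z_{α/2}
z_β = 0.78 · √31 - 3.291
z_β = 0.78 · 5.568 - 3.291
z_β = 1.052

Power = Φ(z_β) = Φ(1.052) ≈ 0.854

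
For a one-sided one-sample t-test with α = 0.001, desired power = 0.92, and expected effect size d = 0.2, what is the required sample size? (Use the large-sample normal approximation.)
n = 506

Sample size formula (one-sample t-test, normal approximation):
n = ((z_α + z_β) / d)²

z_α = 3.090 (for α = 0.001, one-sided)
z_β = 1.405 (for power = 0.92)
d = 0.2

n = ((3.090 + 1.405) / 0.2)²
n = (22.475)²
n ≈ 505.13
Round up to the next whole number: n = 506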